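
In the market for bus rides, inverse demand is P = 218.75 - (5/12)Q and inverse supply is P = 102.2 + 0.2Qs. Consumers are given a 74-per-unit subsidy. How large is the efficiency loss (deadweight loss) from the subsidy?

Deadweight loss = 4440

Pre-subsidy: 218.75 - (5/12)Q = 102.2 + 0.2Q gives Q* = 189 and P* = 140.
With the rebate, buyers effectively pay Pb = Ps − 74, where Ps is the price sellers receive.
On the curves, Pb = 218.75 - (5/12)Q and Ps = 102.2 + 0.2Q; the wedge Ps − Pb = 74 gives 102.2 + 0.2Q − (218.75 - (5/12)Q) = 74, so Q' = 309.
Then Pb = 218.75 − (5/12)·309 = 90 and Ps = 102.2 + 0.2·309 = 164.
The subsidy expands output by 309 − 189 = 120 past the efficient level; on those units the gap between marginal cost and willingness to pay runs from 0 up to 74.
DWL = ½ × 74 × 120 = 4440.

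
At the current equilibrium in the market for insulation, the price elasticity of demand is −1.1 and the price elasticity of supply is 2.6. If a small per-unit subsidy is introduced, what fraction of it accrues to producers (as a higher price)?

Producer share = 11/37

For a small subsidy around the equilibrium, the benefit split depends on the relative slopes, which at a point are proportional to the elasticities.
Buyer share = εs/(εs + |εd|) = 2.6/(2.6 + 1.1) = 26/37; seller share = |εd|/(εs + |εd|) = 11/37.
So producers capture 11/37 of the subsidy.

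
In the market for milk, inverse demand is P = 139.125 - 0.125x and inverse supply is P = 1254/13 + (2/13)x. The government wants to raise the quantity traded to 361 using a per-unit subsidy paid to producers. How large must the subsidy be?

At x = 361, from the demand curve buyers pay Pb = 139.125 − 0.125·361 = 94; from the supply curve sellers need Ps = 1254/13 + (2/13)·361 = 152.
The subsidy must fill the gap: s = Ps − Pb = 152 − 94 = 58.

Required subsidy s = 58 per unit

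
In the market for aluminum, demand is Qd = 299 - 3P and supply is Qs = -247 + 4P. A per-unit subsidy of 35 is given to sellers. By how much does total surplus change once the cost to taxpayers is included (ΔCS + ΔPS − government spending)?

Net change in total surplus = -1050

Pre-subsidy: 299 - 3P = -247 + 4P gives P* = 78, Q* = 65.
With the subsidy, sellers receive Ps = Pb + 35 for each unit, where Pb is the price buyers pay.
Supply in terms of Pb becomes Qs = -247 + 4(Pb + 35) = -107 + 4Pb. Setting this equal to demand: 299 - 3Pb = -107 + 4Pb, so Pb = 58.
Sellers receive Ps = 58 + 35 = 93; Q' = 299 − 3·58 = 125.
ΔCS = ½(65 + 125)(78 − 58) = 1900; ΔPS = ½(65 + 125)(93 − 78) = 1425.
Government spending = 35 × 125 = 4375.
Net change = 1900 + 1425 − 4375 = -1050. The loss equals the DWL triangle ½·35·60.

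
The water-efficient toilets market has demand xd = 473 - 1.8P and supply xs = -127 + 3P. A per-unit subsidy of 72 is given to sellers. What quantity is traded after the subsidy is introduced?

x' = 329

Pre-subsidy: 473 - 1.8P = -127 + 3P gives P* = 125, x* = 248.
With the subsidy, sellers receive Ps = Pb + 72 for each unit, where Pb is the price buyers pay.
Supply in terms of Pb becomes xs = -127 + 3(Pb + 72) = 89 + 3Pb. Setting this equal to demand: 473 - 1.8Pb = 89 + 3Pb, so Pb = 80.
Sellers receive Ps = 80 + 72 = 152; x' = 473 − 1.8·80 = 329.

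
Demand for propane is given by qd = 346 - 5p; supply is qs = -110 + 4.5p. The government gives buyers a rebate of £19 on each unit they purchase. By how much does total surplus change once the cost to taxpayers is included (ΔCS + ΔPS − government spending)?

Net change in total surplus = -£427.5

Pre-subsidy: 346 - 5p = -110 + 4.5p gives p* = 48, q* = 106.
With the rebate, buyers effectively pay pb = ps − 19, where ps is the price sellers receive.
Demand in terms of ps becomes qd = 346 − 5(ps − 19) = 441 - 5ps. Setting this equal to supply: 441 - 5ps = -110 + 4.5ps, so ps = 58.
Buyers pay pb = 58 − 19 = 39; q' = -110 + 4.5·58 = 151.
ΔCS = ½(106 + 151)(48 − 39) = 1156.5; ΔPS = ½(106 + 151)(58 − 48) = 1285.
Government spending = 19 × 151 = 2869.
Net change = 1156.5 + 1285 − 2869 = -427.5. The loss equals the DWL triangle ½·19·45.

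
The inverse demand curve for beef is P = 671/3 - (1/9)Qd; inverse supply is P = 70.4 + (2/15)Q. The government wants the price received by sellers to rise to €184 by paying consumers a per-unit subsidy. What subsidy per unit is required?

Required subsidy s = €55 per unit

At a seller price of 184, quantity supplied is -528 + 7.5·184 = 852.
Buyers absorb 852 only when they pay Pb = 671/3 − (1/9)·852 = 129.
s = Ps − Pb = 184 − 129 = 55.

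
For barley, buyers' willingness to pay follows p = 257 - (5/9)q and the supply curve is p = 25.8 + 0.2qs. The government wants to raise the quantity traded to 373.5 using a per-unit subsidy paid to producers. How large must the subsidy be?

At q = 373.5, from the demand curve buyers pay pb = 257 − (5/9)·373.5 = 49.5; from the supply curve sellers need ps = 25.8 + 0.2·373.5 = 100.5.
The subsidy must fill the gap: s = ps − pb = 100.5 − 49.5 = 51.

Required subsidy s = 51 per unit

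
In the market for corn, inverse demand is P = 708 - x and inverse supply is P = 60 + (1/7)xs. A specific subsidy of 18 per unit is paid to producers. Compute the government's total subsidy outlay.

Pre-subsidy: 708 - x = 60 + (1/7)x gives x* = 567 and P* = 141.
With the subsidy, sellers receive Ps = Pb + 18 for each unit, where Pb is the price buyers pay.
On the curves, Pb = 708 - x and Ps = 60 + (1/7)x; the wedge Ps − Pb = 18 gives 60 + (1/7)x − (708 - x) = 18, so x' = 582.75.
Then Pb = 708 − 1·582.75 = 125.25 and Ps = 60 + (1/7)·582.75 = 143.25.
Government outlay = subsidy × quantity = 18 × 582.75 = 10489.5.

Government cost = 10489.5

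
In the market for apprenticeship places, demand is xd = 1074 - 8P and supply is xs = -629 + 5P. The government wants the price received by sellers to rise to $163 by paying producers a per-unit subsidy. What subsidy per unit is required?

At a seller price of 163, quantity supplied is -629 + 5·163 = 186.
Buyers absorb 186 only when they pay Pb with 1074 − 8·Pb = 186, i.e. Pb = 111.
s = Ps − Pb = 163 − 111 = 52.

Required subsidy s = $52 per unit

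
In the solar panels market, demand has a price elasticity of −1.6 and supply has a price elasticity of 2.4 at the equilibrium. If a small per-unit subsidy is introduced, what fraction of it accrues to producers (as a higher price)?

Producer share = 0.4

For a small subsidy around the equilibrium, the benefit split depends on the relative slopes, which at a point are proportional to the elasticities.
Buyer share = εs/(εs + |εd|) = 2.4/(2.4 + 1.6) = 0.6; seller share = |εd|/(εs + |εd|) = 0.4.
So producers capture 0.4 of the subsidy.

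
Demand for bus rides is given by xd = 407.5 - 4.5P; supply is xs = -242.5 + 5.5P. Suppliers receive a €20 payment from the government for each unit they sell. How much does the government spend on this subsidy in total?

Government cost = €3290

Pre-subsidy: 407.5 - 4.5P = -242.5 + 5.5P gives P* = 65, x* = 115.
With the subsidy, sellers receive Ps = Pb + 20 for each unit, where Pb is the price buyers pay.
Supply in terms of Pb becomes xs = -242.5 + 5.5(Pb + 20) = -132.5 + 5.5Pb. Setting this equal to demand: 407.5 - 4.5Pb = -132.5 + 5.5Pb, so Pb = 54.
Sellers receive Ps = 54 + 20 = 74; x' = 407.5 − 4.5·54 = 164.5.
Government outlay = subsidy × quantity = 20 × 164.5 = 3290.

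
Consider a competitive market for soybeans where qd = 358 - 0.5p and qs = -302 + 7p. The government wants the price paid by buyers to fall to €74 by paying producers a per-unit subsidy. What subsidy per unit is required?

At a buyer price of 74, quantity demanded is 358 − 0.5·74 = 321.
Sellers supply 321 only when they receive ps with -302 + 7·ps = 321, i.e. ps = 89.
s = ps − pb = 89 − 74 = 15.

Required subsidy s = €15 per unit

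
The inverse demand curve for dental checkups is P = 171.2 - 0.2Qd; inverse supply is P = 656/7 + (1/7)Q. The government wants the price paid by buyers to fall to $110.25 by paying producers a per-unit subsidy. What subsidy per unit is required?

Required subsidy s = $27 per unit

At a buyer price of 110.25, quantity demanded is 856 − 5·110.25 = 304.75.
Sellers supply 304.75 only when they receive Ps = 656/7 + (1/7)·304.75 = 137.25.
s = Ps − Pb = 137.25 − 110.25 = 27.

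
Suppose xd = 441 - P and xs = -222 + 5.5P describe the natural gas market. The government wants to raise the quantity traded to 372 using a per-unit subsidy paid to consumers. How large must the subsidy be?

At x = 372, invert demand for the buyer price: Pb = (441 − 372)/1 = 69; invert supply for the seller price: Ps = (372 − (-222))/5.5 = 108.
The subsidy must fill the gap: s = Ps − Pb = 108 − 69 = 39.

Required subsidy s = 39 per unit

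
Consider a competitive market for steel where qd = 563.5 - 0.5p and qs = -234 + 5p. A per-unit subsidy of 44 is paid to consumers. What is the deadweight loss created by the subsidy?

Deadweight loss = 440

Pre-subsidy: 563.5 - 0.5p = -234 + 5p gives p* = 145, q* = 491.
With the rebate, buyers effectively pay pb = ps − 44, where ps is the price sellers receive.
Demand in terms of ps becomes qd = 563.5 − 0.5(ps − 44) = 585.5 - 0.5ps. Setting this equal to supply: 585.5 - 0.5ps = -234 + 5ps, so ps = 149.
Buyers pay pb = 149 − 44 = 105; q' = -234 + 5·149 = 511.
The subsidy expands output by 511 − 491 = 20 past the efficient level; on those units the gap between marginal cost and willingness to pay runs from 0 up to 44.
DWL = ½ × 44 × 20 = 440.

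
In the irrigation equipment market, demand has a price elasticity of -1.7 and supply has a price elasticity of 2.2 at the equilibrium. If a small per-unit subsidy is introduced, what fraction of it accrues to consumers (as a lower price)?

For a small subsidy around the equilibrium, the benefit split depends on the relative slopes, which at a point are proportional to the elasticities.
Buyer share = εs/(εs + |εd|) = 2.2/(2.2 + 1.7) = 22/39; seller share = |εd|/(εs + |εd|) = 17/39.

Consumer share = 22/39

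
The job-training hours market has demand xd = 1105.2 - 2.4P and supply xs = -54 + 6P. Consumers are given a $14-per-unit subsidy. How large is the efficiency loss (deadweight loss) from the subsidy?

Pre-subsidy: 1105.2 - 2.4P = -54 + 6P gives P* = 138, x* = 774.
With the rebate, buyers effectively pay Pb = Ps − 14, where Ps is the price sellers receive.
Demand in terms of Ps becomes xd = 1105.2 − 2.4(Ps − 14) = 1138.8 - 2.4Ps. Setting this equal to supply: 1138.8 - 2.4Ps = -54 + 6Ps, so Ps = 142.
Buyers pay Pb = 142 − 14 = 128; x' = -54 + 6·142 = 798.
The subsidy expands output by 798 − 774 = 24 past the efficient level; on those units the gap between marginal cost and willingness to pay runs from 0 up to 14.
DWL = ½ × 14 × 24 = 168.

Deadweight loss = $168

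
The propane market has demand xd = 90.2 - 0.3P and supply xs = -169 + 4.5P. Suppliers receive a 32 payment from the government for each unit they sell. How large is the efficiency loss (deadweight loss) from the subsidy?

Pre-subsidy: 90.2 - 0.3P = -169 + 4.5P gives P* = 54, x* = 74.
With the subsidy, sellers receive Ps = Pb + 32 for each unit, where Pb is the price buyers pay.
Supply in terms of Pb becomes xs = -169 + 4.5(Pb + 32) = -25 + 4.5Pb. Setting this equal to demand: 90.2 - 0.3Pb = -25 + 4.5Pb, so Pb = 24.
Sellers receive Ps = 24 + 32 = 56; x' = 90.2 − 0.3·24 = 83.
The subsidy expands output by 83 − 74 = 9 past the efficient level; on those units the gap between marginal cost and willingness to pay runs from 0 up to 32.
DWL = ½ × 32 × 9 = 144.

Deadweight loss = 144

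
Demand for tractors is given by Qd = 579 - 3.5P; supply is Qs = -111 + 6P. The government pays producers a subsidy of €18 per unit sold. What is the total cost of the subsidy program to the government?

Government cost = 124686/19

Pre-subsidy: 579 - 3.5P = -111 + 6P gives P* = 1380/19, Q* = 6171/19.
With the subsidy, sellers receive Ps = Pb + 18 for each unit, where Pb is the price buyers pay.
Supply in terms of Pb becomes Qs = -111 + 6(Pb + 18) = -3 + 6Pb. Setting this equal to demand: 579 - 3.5Pb = -3 + 6Pb, so Pb = 1164/19.
Sellers receive Ps = 1164/19 + 18 = 1506/19; Q' = 579 − 3.5·(1164/19) = 6927/19.
Government outlay = subsidy × quantity = 18 × 6927/19 = 124686/19.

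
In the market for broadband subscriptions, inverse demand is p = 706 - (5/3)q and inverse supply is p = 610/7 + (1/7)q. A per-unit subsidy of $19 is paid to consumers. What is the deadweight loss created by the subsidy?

Deadweight loss = $99.75

Pre-subsidy: 706 - (5/3)q = 610/7 + (1/7)q gives q* = 342 and p* = 136.
With the rebate, buyers effectively pay pb = ps − 19, where ps is the price sellers receive.
On the curves, pb = 706 - (5/3)q and ps = 610/7 + (1/7)q; the wedge ps − pb = 19 gives 610/7 + (1/7)q − (706 - (5/3)q) = 19, so q' = 352.5.
Then pb = 706 − (5/3)·352.5 = 118.5 and ps = 610/7 + (1/7)·352.5 = 137.5.
The subsidy expands output by 352.5 − 342 = 10.5 past the efficient level; on those units the gap between marginal cost and willingness to pay runs from 0 up to 19.
DWL = ½ × 19 × 10.5 = 99.75.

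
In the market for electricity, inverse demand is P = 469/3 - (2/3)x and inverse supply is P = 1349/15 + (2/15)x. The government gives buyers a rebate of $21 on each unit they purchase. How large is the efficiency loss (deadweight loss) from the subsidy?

Deadweight loss = $275.625

Pre-subsidy: 469/3 - (2/3)x = 1349/15 + (2/15)x gives x* = 83 and P* = 101.
With the rebate, buyers effectively pay Pb = Ps − 21, where Ps is the price sellers receive.
On the curves, Pb = 469/3 - (2/3)x and Ps = 1349/15 + (2/15)x; the wedge Ps − Pb = 21 gives 1349/15 + (2/15)x − (469/3 - (2/3)x) = 21, so x' = 109.25.
Then Pb = 469/3 − (2/3)·109.25 = 83.5 and Ps = 1349/15 + (2/15)·109.25 = 104.5.
The subsidy expands output by 109.25 − 83 = 26.25 past the efficient level; on those units the gap between marginal cost and willingness to pay runs from 0 up to 21.
DWL = ½ × 21 × 26.25 = 275.625.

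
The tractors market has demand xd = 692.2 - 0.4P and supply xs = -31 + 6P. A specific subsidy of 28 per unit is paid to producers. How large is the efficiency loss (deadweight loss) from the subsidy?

Pre-subsidy: 692.2 - 0.4P = -31 + 6P gives P* = 113, x* = 647.
With the subsidy, sellers receive Ps = Pb + 28 for each unit, where Pb is the price buyers pay.
Supply in terms of Pb becomes xs = -31 + 6(Pb + 28) = 137 + 6Pb. Setting this equal to demand: 692.2 - 0.4Pb = 137 + 6Pb, so Pb = 86.75.
Sellers receive Ps = 86.75 + 28 = 114.75; x' = 692.2 − 0.4·86.75 = 657.5.
The subsidy expands output by 657.5 − 647 = 10.5 past the efficient level; on those units the gap between marginal cost and willingness to pay runs from 0 up to 28.
DWL = ½ × 28 × 10.5 = 147.

Deadweight loss = 147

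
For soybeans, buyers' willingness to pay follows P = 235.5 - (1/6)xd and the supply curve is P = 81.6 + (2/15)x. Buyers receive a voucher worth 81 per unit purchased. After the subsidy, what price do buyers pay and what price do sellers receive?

Buyers pay 105; sellers receive 186

Pre-subsidy: 235.5 - (1/6)x = 81.6 + (2/15)x gives x* = 513 and P* = 150.
With the rebate, buyers effectively pay Pb = Ps − 81, where Ps is the price sellers receive.
On the curves, Pb = 235.5 - (1/6)x and Ps = 81.6 + (2/15)x; the wedge Ps − Pb = 81 gives 81.6 + (2/15)x − (235.5 - (1/6)x) = 81, so x' = 783.
Then Pb = 235.5 − (1/6)·783 = 105 and Ps = 81.6 + (2/15)·783 = 186.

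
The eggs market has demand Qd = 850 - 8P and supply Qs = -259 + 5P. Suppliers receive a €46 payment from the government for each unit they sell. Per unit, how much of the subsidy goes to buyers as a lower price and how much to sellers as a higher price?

Pre-subsidy: 850 - 8P = -259 + 5P gives P* = 1109/13, Q* = 2178/13.
With the subsidy, sellers receive Ps = Pb + 46 for each unit, where Pb is the price buyers pay.
Supply in terms of Pb becomes Qs = -259 + 5(Pb + 46) = -29 + 5Pb. Setting this equal to demand: 850 - 8Pb = -29 + 5Pb, so Pb = 879/13.
Sellers receive Ps = 879/13 + 46 = 1477/13; Q' = 850 − 8·(879/13) = 4018/13.
Buyers' price falls by P* − Pb = 1109/13 − 879/13 = 230/13; sellers' price rises by Ps − P* = 1477/13 − 1109/13 = 368/13.

Buyers gain 230/13 per unit; sellers gain 368/13 per unit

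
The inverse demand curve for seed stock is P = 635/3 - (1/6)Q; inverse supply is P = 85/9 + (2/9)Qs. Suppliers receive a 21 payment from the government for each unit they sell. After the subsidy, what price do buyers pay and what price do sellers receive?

Buyers pay 116; sellers receive 137

Pre-subsidy: 635/3 - (1/6)Q = 85/9 + (2/9)Q gives Q* = 520 and P* = 125.
With the subsidy, sellers receive Ps = Pb + 21 for each unit, where Pb is the price buyers pay.
On the curves, Pb = 635/3 - (1/6)Q and Ps = 85/9 + (2/9)Q; the wedge Ps − Pb = 21 gives 85/9 + (2/9)Q − (635/3 - (1/6)Q) = 21, so Q' = 574.
Then Pb = 635/3 − (1/6)·574 = 116 and Ps = 85/9 + (2/9)·574 = 137.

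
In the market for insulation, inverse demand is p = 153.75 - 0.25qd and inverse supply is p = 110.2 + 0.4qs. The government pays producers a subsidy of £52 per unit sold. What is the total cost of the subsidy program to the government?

Government cost = £7644

Pre-subsidy: 153.75 - 0.25q = 110.2 + 0.4q gives q* = 67 and p* = 137.
With the subsidy, sellers receive ps = pb + 52 for each unit, where pb is the price buyers pay.
On the curves, pb = 153.75 - 0.25q and ps = 110.2 + 0.4q; the wedge ps − pb = 52 gives 110.2 + 0.4q − (153.75 - 0.25q) = 52, so q' = 147.
Then pb = 153.75 − 0.25·147 = 117 and ps = 110.2 + 0.4·147 = 169.
Government outlay = subsidy × quantity = 52 × 147 = 7644.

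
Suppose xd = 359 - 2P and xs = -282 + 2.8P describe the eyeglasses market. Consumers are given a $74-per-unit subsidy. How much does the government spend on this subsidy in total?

Pre-subsidy: 359 - 2P = -282 + 2.8P gives P* = 3205/24, x* = 1103/12.
With the rebate, buyers effectively pay Pb = Ps − 74, where Ps is the price sellers receive.
Demand in terms of Ps becomes xd = 359 − 2(Ps − 74) = 507 - 2Ps. Setting this equal to supply: 507 - 2Ps = -282 + 2.8Ps, so Ps = 164.375.
Buyers pay Pb = 164.375 − 74 = 90.375; x' = -282 + 2.8·164.375 = 178.25.
Government outlay = subsidy × quantity = 74 × 178.25 = 13190.5.

Government cost = $13190.5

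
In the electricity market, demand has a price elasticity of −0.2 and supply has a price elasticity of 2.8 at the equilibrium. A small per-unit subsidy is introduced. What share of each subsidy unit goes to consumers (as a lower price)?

For a small subsidy around the equilibrium, the benefit split depends on the relative slopes, which at a point are proportional to the elasticities.
Buyer share = εs/(εs + |εd|) = 2.8/(2.8 + 0.2) = 14/15; seller share = |εd|/(εs + |εd|) = 1/15.

Consumer share = 14/15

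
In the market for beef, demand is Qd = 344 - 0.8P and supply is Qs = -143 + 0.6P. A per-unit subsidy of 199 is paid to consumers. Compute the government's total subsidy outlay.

Pre-subsidy: 344 - 0.8P = -143 + 0.6P gives P* = 2435/7, Q* = 460/7.
With the rebate, buyers effectively pay Pb = Ps − 199, where Ps is the price sellers receive.
Demand in terms of Ps becomes Qd = 344 − 0.8(Ps − 199) = 503.2 - 0.8Ps. Setting this equal to supply: 503.2 - 0.8Ps = -143 + 0.6Ps, so Ps = 3231/7.
Buyers pay Pb = 3231/7 − 199 = 1838/7; Q' = -143 + 0.6·(3231/7) = 4688/35.
Government outlay = subsidy × quantity = 199 × 4688/35 = 932912/35.

Government cost = 932912/35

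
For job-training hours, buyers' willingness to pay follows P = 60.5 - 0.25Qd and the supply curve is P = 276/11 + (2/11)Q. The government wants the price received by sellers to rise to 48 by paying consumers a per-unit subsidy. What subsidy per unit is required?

At a seller price of 48, quantity supplied is -138 + 5.5·48 = 126.
Buyers absorb 126 only when they pay Pb = 60.5 − 0.25·126 = 29.
s = Ps − Pb = 48 − 29 = 19.

Required subsidy s = 19 per unit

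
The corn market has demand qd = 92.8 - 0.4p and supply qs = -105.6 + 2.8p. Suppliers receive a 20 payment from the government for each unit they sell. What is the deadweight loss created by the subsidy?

Deadweight loss = 70

Pre-subsidy: 92.8 - 0.4p = -105.6 + 2.8p gives p* = 62, q* = 68.
With the subsidy, sellers receive ps = pb + 20 for each unit, where pb is the price buyers pay.
Supply in terms of pb becomes qs = -105.6 + 2.8(pb + 20) = -49.6 + 2.8pb. Setting this equal to demand: 92.8 - 0.4pb = -49.6 + 2.8pb, so pb = 44.5.
Sellers receive ps = 44.5 + 20 = 64.5; q' = 92.8 − 0.4·44.5 = 75.
The subsidy expands output by 75 − 68 = 7 past the efficient level; on those units the gap between marginal cost and willingness to pay runs from 0 up to 20.
DWL = ½ × 20 × 7 = 70.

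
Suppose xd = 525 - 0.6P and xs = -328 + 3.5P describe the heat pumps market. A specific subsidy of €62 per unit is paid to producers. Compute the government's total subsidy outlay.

Government cost = 1097958/41

Pre-subsidy: 525 - 0.6P = -328 + 3.5P gives P* = 8530/41, x* = 16407/41.
With the subsidy, sellers receive Ps = Pb + 62 for each unit, where Pb is the price buyers pay.
Supply in terms of Pb becomes xs = -328 + 3.5(Pb + 62) = -111 + 3.5Pb. Setting this equal to demand: 525 - 0.6Pb = -111 + 3.5Pb, so Pb = 6360/41.
Sellers receive Ps = 6360/41 + 62 = 8902/41; x' = 525 − 0.6·(6360/41) = 17709/41.
Government outlay = subsidy × quantity = 62 × 17709/41 = 1097958/41.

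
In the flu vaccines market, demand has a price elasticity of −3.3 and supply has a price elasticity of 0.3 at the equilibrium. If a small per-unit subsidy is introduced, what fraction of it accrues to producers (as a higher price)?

Producer share = 11/12

For a small subsidy around the equilibrium, the benefit split depends on the relative slopes, which at a point are proportional to the elasticities.
Buyer share = εs/(εs + |εd|) = 0.3/(0.3 + 3.3) = 1/12; seller share = |εd|/(εs + |εd|) = 11/12.
So producers capture 11/12 of the subsidy.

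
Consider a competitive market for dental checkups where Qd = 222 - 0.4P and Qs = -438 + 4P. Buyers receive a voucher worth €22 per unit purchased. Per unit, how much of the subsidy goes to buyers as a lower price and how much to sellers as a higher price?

Pre-subsidy: 222 - 0.4P = -438 + 4P gives P* = 150, Q* = 162.
With the rebate, buyers effectively pay Pb = Ps − 22, where Ps is the price sellers receive.
Demand in terms of Ps becomes Qd = 222 − 0.4(Ps − 22) = 230.8 - 0.4Ps. Setting this equal to supply: 230.8 - 0.4Ps = -438 + 4Ps, so Ps = 152.
Buyers pay Pb = 152 − 22 = 130; Q' = -438 + 4·152 = 170.
Buyers' price falls by P* − Pb = 150 − 130 = 20; sellers' price rises by Ps − P* = 152 − 150 = 2.

Buyers gain €20 per unit; sellers gain €2 per unit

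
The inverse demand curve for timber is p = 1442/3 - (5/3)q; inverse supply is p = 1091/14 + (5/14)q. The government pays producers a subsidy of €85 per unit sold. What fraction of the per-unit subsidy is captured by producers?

Pre-subsidy: 1442/3 - (5/3)q = 1091/14 + (5/14)q gives q* = 199 and p* = 149.
With the subsidy, sellers receive ps = pb + 85 for each unit, where pb is the price buyers pay.
On the curves, pb = 1442/3 - (5/3)q and ps = 1091/14 + (5/14)q; the wedge ps − pb = 85 gives 1091/14 + (5/14)q − (1442/3 - (5/3)q) = 85, so q' = 241.
Then pb = 1442/3 − (5/3)·241 = 79 and ps = 1091/14 + (5/14)·241 = 164.
Buyers' price falls by p* − pb = 149 − 79 = 70; sellers' price rises by ps − p* = 164 − 149 = 15.
So producers capture 15/85 = 3/17 of each unit of subsidy.

Producer share = 3/17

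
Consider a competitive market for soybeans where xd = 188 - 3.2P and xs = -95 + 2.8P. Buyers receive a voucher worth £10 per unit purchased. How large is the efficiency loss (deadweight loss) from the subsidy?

Pre-subsidy: 188 - 3.2P = -95 + 2.8P gives P* = 283/6, x* = 556/15.
With the rebate, buyers effectively pay Pb = Ps − 10, where Ps is the price sellers receive.
Demand in terms of Ps becomes xd = 188 − 3.2(Ps − 10) = 220 - 3.2Ps. Setting this equal to supply: 220 - 3.2Ps = -95 + 2.8Ps, so Ps = 52.5.
Buyers pay Pb = 52.5 − 10 = 42.5; x' = -95 + 2.8·52.5 = 52.
The subsidy expands output by 52 − 556/15 = 224/15 past the efficient level; on those units the gap between marginal cost and willingness to pay runs from 0 up to 10.
DWL = ½ × 10 × 224/15 = 224/3.

Deadweight loss = 224/3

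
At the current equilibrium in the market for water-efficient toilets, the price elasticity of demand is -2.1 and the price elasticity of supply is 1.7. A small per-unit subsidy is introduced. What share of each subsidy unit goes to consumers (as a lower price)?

For a small subsidy around the equilibrium, the benefit split depends on the relative slopes, which at a point are proportional to the elasticities.
Buyer share = εs/(εs + |εd|) = 1.7/(1.7 + 2.1) = 17/38; seller share = |εd|/(εs + |εd|) = 21/38.

Consumer share = 17/38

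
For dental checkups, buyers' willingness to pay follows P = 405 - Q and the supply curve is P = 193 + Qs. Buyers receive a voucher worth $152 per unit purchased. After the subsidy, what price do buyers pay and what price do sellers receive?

Buyers pay $223; sellers receive $375

Pre-subsidy: 405 - Q = 193 + Q gives Q* = 106 and P* = 299.
With the rebate, buyers effectively pay Pb = Ps − 152, where Ps is the price sellers receive.
On the curves, Pb = 405 - Q and Ps = 193 + Q; the wedge Ps − Pb = 152 gives 193 + Q − (405 - Q) = 152, so Q' = 182.
Then Pb = 405 − 1·182 = 223 and Ps = 193 + 1·182 = 375.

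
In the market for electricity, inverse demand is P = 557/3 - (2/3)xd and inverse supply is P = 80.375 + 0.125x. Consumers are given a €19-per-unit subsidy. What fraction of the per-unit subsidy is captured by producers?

Producer share = 3/19

Pre-subsidy: 557/3 - (2/3)x = 80.375 + 0.125x gives x* = 133 and P* = 97.
With the rebate, buyers effectively pay Pb = Ps − 19, where Ps is the price sellers receive.
On the curves, Pb = 557/3 - (2/3)x and Ps = 80.375 + 0.125x; the wedge Ps − Pb = 19 gives 80.375 + 0.125x − (557/3 - (2/3)x) = 19, so x' = 157.
Then Pb = 557/3 − (2/3)·157 = 81 and Ps = 80.375 + 0.125·157 = 100.
Buyers' price falls by P* − Pb = 97 − 81 = 16; sellers' price rises by Ps − P* = 100 − 97 = 3.
So producers capture 3/19 = 3/19 of each unit of subsidy.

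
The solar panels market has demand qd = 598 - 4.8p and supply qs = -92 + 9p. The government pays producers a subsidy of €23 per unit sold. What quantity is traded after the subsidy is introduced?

q' = 430

Pre-subsidy: 598 - 4.8p = -92 + 9p gives p* = 50, q* = 358.
With the subsidy, sellers receive ps = pb + 23 for each unit, where pb is the price buyers pay.
Supply in terms of pb becomes qs = -92 + 9(pb + 23) = 115 + 9pb. Setting this equal to demand: 598 - 4.8pb = 115 + 9pb, so pb = 35.
Sellers receive ps = 35 + 23 = 58; q' = 598 − 4.8·35 = 430.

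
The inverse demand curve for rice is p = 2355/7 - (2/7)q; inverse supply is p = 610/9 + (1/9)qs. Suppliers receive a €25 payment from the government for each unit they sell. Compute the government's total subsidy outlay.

Government cost = €18500

Pre-subsidy: 2355/7 - (2/7)q = 610/9 + (1/9)q gives q* = 677 and p* = 143.
With the subsidy, sellers receive ps = pb + 25 for each unit, where pb is the price buyers pay.
On the curves, pb = 2355/7 - (2/7)q and ps = 610/9 + (1/9)q; the wedge ps − pb = 25 gives 610/9 + (1/9)q − (2355/7 - (2/7)q) = 25, so q' = 740.
Then pb = 2355/7 − (2/7)·740 = 125 and ps = 610/9 + (1/9)·740 = 150.
Government outlay = subsidy × quantity = 25 × 740 = 18500.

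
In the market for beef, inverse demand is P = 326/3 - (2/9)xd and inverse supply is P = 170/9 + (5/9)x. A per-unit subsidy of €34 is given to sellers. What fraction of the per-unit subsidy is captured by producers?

Pre-subsidy: 326/3 - (2/9)x = 170/9 + (5/9)x gives x* = 808/7 and P* = 5230/63.
With the subsidy, sellers receive Ps = Pb + 34 for each unit, where Pb is the price buyers pay.
On the curves, Pb = 326/3 - (2/9)x and Ps = 170/9 + (5/9)x; the wedge Ps − Pb = 34 gives 170/9 + (5/9)x − (326/3 - (2/9)x) = 34, so x' = 1114/7.
Then Pb = 326/3 − (2/9)·(1114/7) = 4618/63 and Ps = 170/9 + (5/9)·(1114/7) = 6760/63.
Buyers' price falls by P* − Pb = 5230/63 − 4618/63 = 68/7; sellers' price rises by Ps − P* = 6760/63 − 5230/63 = 170/7.
So producers capture (170/7)/34 = 5/7 of each unit of subsidy.

Producer share = 5/7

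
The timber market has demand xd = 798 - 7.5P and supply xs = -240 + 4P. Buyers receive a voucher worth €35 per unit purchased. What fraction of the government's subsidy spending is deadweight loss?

Pre-subsidy: 798 - 7.5P = -240 + 4P gives P* = 2076/23, x* = 2784/23.
With the rebate, buyers effectively pay Pb = Ps − 35, where Ps is the price sellers receive.
Demand in terms of Ps becomes xd = 798 − 7.5(Ps − 35) = 1060.5 - 7.5Ps. Setting this equal to supply: 1060.5 - 7.5Ps = -240 + 4Ps, so Ps = 2601/23.
Buyers pay Pb = 2601/23 − 35 = 1796/23; x' = -240 + 4·(2601/23) = 4884/23.
ΔCS = ½(2784/23 + 4884/23)(2076/23 − 1796/23) = 1073520/529; ΔPS = ½(2784/23 + 4884/23)(2601/23 − 2076/23) = 2012850/529.
Government spending = 35 × 4884/23 = 170940/23.
DWL = ½ × 35 × (4884/23 − 2784/23) = 36750/23; fraction = (36750/23) / (170940/23) = 175/814.

DWL / government spending = 175/814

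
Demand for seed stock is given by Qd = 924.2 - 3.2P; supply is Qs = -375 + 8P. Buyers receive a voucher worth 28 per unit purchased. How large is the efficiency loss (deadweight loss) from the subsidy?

Deadweight loss = 896

Pre-subsidy: 924.2 - 3.2P = -375 + 8P gives P* = 116, Q* = 553.
With the rebate, buyers effectively pay Pb = Ps − 28, where Ps is the price sellers receive.
Demand in terms of Ps becomes Qd = 924.2 − 3.2(Ps − 28) = 1013.8 - 3.2Ps. Setting this equal to supply: 1013.8 - 3.2Ps = -375 + 8Ps, so Ps = 124.
Buyers pay Pb = 124 − 28 = 96; Q' = -375 + 8·124 = 617.
The subsidy expands output by 617 − 553 = 64 past the efficient level; on those units the gap between marginal cost and willingness to pay runs from 0 up to 28.
DWL = ½ × 28 × 64 = 896.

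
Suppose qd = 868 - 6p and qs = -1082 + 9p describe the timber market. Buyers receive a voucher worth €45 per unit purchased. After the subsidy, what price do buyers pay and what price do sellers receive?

Pre-subsidy: 868 - 6p = -1082 + 9p gives p* = 130, q* = 88.
With the rebate, buyers effectively pay pb = ps − 45, where ps is the price sellers receive.
Demand in terms of ps becomes qd = 868 − 6(ps − 45) = 1138 - 6ps. Setting this equal to supply: 1138 - 6ps = -1082 + 9ps, so ps = 148.
Buyers pay pb = 148 − 45 = 103; q' = -1082 + 9·148 = 250.

Buyers pay €103; sellers receive €148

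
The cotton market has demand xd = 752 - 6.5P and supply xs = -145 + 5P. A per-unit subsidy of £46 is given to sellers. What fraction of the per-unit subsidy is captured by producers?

Pre-subsidy: 752 - 6.5P = -145 + 5P gives P* = 78, x* = 245.
With the subsidy, sellers receive Ps = Pb + 46 for each unit, where Pb is the price buyers pay.
Supply in terms of Pb becomes xs = -145 + 5(Pb + 46) = 85 + 5Pb. Setting this equal to demand: 752 - 6.5Pb = 85 + 5Pb, so Pb = 58.
Sellers receive Ps = 58 + 46 = 104; x' = 752 − 6.5·58 = 375.
Buyers' price falls by P* − Pb = 78 − 58 = 20; sellers' price rises by Ps − P* = 104 − 78 = 26.
So producers capture 26/46 = 13/23 of each unit of subsidy.

Producer share = 13/23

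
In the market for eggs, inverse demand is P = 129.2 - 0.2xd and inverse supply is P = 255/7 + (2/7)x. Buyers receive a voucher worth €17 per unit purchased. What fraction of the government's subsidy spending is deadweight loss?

Pre-subsidy: 129.2 - 0.2x = 255/7 + (2/7)x gives x* = 191 and P* = 91.
With the rebate, buyers effectively pay Pb = Ps − 17, where Ps is the price sellers receive.
On the curves, Pb = 129.2 - 0.2x and Ps = 255/7 + (2/7)x; the wedge Ps − Pb = 17 gives 255/7 + (2/7)x − (129.2 - 0.2x) = 17, so x' = 226.
Then Pb = 129.2 − 0.2·226 = 84 and Ps = 255/7 + (2/7)·226 = 101.
ΔCS = ½(191 + 226)(91 − 84) = 1459.5; ΔPS = ½(191 + 226)(101 − 91) = 2085.
Government spending = 17 × 226 = 3842.
DWL = ½ × 17 × (226 − 191) = 297.5; fraction = 297.5 / 3842 = 35/452.

DWL / government spending = 35/452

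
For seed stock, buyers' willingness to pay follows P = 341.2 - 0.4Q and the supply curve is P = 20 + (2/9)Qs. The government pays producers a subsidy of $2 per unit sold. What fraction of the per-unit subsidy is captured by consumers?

Pre-subsidy: 341.2 - 0.4Q = 20 + (2/9)Q gives Q* = 7227/14 and P* = 943/7.
With the subsidy, sellers receive Ps = Pb + 2 for each unit, where Pb is the price buyers pay.
On the curves, Pb = 341.2 - 0.4Q and Ps = 20 + (2/9)Q; the wedge Ps − Pb = 2 gives 20 + (2/9)Q − (341.2 - 0.4Q) = 2, so Q' = 3636/7.
Then Pb = 341.2 − 0.4·(3636/7) = 934/7 and Ps = 20 + (2/9)·(3636/7) = 948/7.
Buyers' price falls by P* − Pb = 943/7 − 934/7 = 9/7; sellers' price rises by Ps − P* = 948/7 − 943/7 = 5/7.
So consumers capture (9/7)/2 = 9/14 of each unit of subsidy.

Consumer share = 9/14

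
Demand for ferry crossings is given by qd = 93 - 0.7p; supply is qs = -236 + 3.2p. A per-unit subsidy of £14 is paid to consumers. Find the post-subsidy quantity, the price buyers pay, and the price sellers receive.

Pre-subsidy: 93 - 0.7p = -236 + 3.2p gives p* = 3290/39, q* = 1324/39.
With the rebate, buyers effectively pay pb = ps − 14, where ps is the price sellers receive.
Demand in terms of ps becomes qd = 93 − 0.7(ps − 14) = 102.8 - 0.7ps. Setting this equal to supply: 102.8 - 0.7ps = -236 + 3.2ps, so ps = 3388/39.
Buyers pay pb = 3388/39 − 14 = 2842/39; q' = -236 + 3.2·(3388/39) = 8188/195.

q' = 8188/195; buyers pay 2842/39; sellers receive 3388/39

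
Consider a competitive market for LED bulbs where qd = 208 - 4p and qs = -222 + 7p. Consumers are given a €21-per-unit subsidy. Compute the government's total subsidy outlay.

Pre-subsidy: 208 - 4p = -222 + 7p gives p* = 430/11, q* = 568/11.
With the rebate, buyers effectively pay pb = ps − 21, where ps is the price sellers receive.
Demand in terms of ps becomes qd = 208 − 4(ps − 21) = 292 - 4ps. Setting this equal to supply: 292 - 4ps = -222 + 7ps, so ps = 514/11.
Buyers pay pb = 514/11 − 21 = 283/11; q' = -222 + 7·(514/11) = 1156/11.
Government outlay = subsidy × quantity = 21 × 1156/11 = 24276/11.

Government cost = 24276/11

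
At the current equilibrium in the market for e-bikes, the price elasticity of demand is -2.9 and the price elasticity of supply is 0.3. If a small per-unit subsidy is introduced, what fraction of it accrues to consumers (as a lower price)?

Consumer share = 0.09375

For a small subsidy around the equilibrium, the benefit split depends on the relative slopes, which at a point are proportional to the elasticities.
Buyer share = εs/(εs + |εd|) = 0.3/(0.3 + 2.9) = 0.09375; seller share = |εd|/(εs + |εd|) = 0.90625.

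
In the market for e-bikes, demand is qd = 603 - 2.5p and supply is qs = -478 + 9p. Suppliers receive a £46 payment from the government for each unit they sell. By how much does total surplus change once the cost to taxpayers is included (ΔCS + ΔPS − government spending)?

Net change in total surplus = -£2070

Pre-subsidy: 603 - 2.5p = -478 + 9p gives p* = 94, q* = 368.
With the subsidy, sellers receive ps = pb + 46 for each unit, where pb is the price buyers pay.
Supply in terms of pb becomes qs = -478 + 9(pb + 46) = -64 + 9pb. Setting this equal to demand: 603 - 2.5pb = -64 + 9pb, so pb = 58.
Sellers receive ps = 58 + 46 = 104; q' = 603 − 2.5·58 = 458.
ΔCS = ½(368 + 458)(94 − 58) = 14868; ΔPS = ½(368 + 458)(104 − 94) = 4130.
Government spending = 46 × 458 = 21068.
Net change = 14868 + 4130 − 21068 = -2070. The loss equals the DWL triangle ½·46·90.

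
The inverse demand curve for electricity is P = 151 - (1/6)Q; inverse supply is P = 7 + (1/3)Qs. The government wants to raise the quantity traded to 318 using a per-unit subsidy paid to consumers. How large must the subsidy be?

At Q = 318, from the demand curve buyers pay Pb = 151 − (1/6)·318 = 98; from the supply curve sellers need Ps = 7 + (1/3)·318 = 113.
The subsidy must fill the gap: s = Ps − Pb = 113 − 98 = 15.

Required subsidy s = 15 per unit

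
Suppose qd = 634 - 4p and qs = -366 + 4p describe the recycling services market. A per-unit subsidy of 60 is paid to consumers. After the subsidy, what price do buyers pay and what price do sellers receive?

Buyers pay 95; sellers receive 155

Pre-subsidy: 634 - 4p = -366 + 4p gives p* = 125, q* = 134.
With the rebate, buyers effectively pay pb = ps − 60, where ps is the price sellers receive.
Demand in terms of ps becomes qd = 634 − 4(ps − 60) = 874 - 4ps. Setting this equal to supply: 874 - 4ps = -366 + 4ps, so ps = 155.
Buyers pay pb = 155 − 60 = 95; q' = -366 + 4·155 = 254.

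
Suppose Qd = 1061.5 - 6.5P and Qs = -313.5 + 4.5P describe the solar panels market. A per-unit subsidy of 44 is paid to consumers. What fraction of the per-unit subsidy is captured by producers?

Producer share = 13/22

Pre-subsidy: 1061.5 - 6.5P = -313.5 + 4.5P gives P* = 125, Q* = 249.
With the rebate, buyers effectively pay Pb = Ps − 44, where Ps is the price sellers receive.
Demand in terms of Ps becomes Qd = 1061.5 − 6.5(Ps − 44) = 1347.5 - 6.5Ps. Setting this equal to supply: 1347.5 - 6.5Ps = -313.5 + 4.5Ps, so Ps = 151.
Buyers pay Pb = 151 − 44 = 107; Q' = -313.5 + 4.5·151 = 366.
Buyers' price falls by P* − Pb = 125 − 107 = 18; sellers' price rises by Ps − P* = 151 − 125 = 26.
So producers capture 26/44 = 13/22 of each unit of subsidy.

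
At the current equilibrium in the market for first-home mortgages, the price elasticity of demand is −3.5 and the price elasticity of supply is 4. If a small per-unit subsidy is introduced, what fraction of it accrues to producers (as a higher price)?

Producer share = 7/15

For a small subsidy around the equilibrium, the benefit split depends on the relative slopes, which at a point are proportional to the elasticities.
Buyer share = εs/(εs + |εd|) = 4/(4 + 3.5) = 8/15; seller share = |εd|/(εs + |εd|) = 7/15.
So producers capture 7/15 of the subsidy.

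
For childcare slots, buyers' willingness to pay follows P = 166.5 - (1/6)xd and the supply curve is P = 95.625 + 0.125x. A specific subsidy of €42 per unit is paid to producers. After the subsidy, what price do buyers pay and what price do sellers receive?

Pre-subsidy: 166.5 - (1/6)x = 95.625 + 0.125x gives x* = 243 and P* = 126.
With the subsidy, sellers receive Ps = Pb + 42 for each unit, where Pb is the price buyers pay.
On the curves, Pb = 166.5 - (1/6)x and Ps = 95.625 + 0.125x; the wedge Ps − Pb = 42 gives 95.625 + 0.125x − (166.5 - (1/6)x) = 42, so x' = 387.
Then Pb = 166.5 − (1/6)·387 = 102 and Ps = 95.625 + 0.125·387 = 144.

Buyers pay €102; sellers receive €144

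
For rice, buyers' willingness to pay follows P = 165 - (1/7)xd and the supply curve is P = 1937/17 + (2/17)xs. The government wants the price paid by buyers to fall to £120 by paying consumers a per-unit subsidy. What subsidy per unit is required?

At a buyer price of 120, quantity demanded is 1155 − 7·120 = 315.
Sellers supply 315 only when they receive Ps = 1937/17 + (2/17)·315 = 151.
s = Ps − Pb = 151 − 120 = 31.

Required subsidy s = £31 per unit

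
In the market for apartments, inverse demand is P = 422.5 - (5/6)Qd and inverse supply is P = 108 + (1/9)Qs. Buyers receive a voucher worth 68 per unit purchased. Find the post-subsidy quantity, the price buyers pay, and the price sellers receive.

Q' = 405; buyers pay 85; sellers receive 153

Pre-subsidy: 422.5 - (5/6)Q = 108 + (1/9)Q gives Q* = 333 and P* = 145.
With the rebate, buyers effectively pay Pb = Ps − 68, where Ps is the price sellers receive.
On the curves, Pb = 422.5 - (5/6)Q and Ps = 108 + (1/9)Q; the wedge Ps − Pb = 68 gives 108 + (1/9)Q − (422.5 - (5/6)Q) = 68, so Q' = 405.
Then Pb = 422.5 − (5/6)·405 = 85 and Ps = 108 + (1/9)·405 = 153.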